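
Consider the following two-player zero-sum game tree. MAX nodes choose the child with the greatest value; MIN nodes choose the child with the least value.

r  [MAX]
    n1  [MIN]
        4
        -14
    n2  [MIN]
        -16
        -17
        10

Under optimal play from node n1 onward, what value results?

-14

n1 (MIN): min(4, -14) = -14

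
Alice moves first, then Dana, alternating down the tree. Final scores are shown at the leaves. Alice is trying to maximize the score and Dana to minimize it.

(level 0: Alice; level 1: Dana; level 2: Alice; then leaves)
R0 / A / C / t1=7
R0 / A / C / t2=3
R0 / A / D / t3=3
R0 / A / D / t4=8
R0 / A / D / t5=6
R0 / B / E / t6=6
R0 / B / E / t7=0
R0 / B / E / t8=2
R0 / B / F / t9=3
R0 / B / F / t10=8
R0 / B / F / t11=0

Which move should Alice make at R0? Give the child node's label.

A

C (Alice): max(7, 3) = 7
D (Alice): max(3, 8, 6) = 8
A (Dana): min(7, 8) = 7
E (Alice): max(6, 0, 2) = 6
F (Alice): max(3, 8, 0) = 8
B (Dana): min(6, 8) = 6
R0 (Alice): max(7, 6) = 7
Alice at R0 wants the highest of {A=7, B=6}, so chooses A.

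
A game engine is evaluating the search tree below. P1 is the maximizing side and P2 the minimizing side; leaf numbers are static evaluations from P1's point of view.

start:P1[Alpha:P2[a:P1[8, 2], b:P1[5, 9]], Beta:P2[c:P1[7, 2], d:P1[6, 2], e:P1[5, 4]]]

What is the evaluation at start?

a (P1): max(8, 2) = 8
b (P1): max(5, 9) = 9
Alpha (P2): min(8, 9) = 8
c (P1): max(7, 2) = 7
d (P1): max(6, 2) = 6
e (P1): max(5, 4) = 5
Beta (P2): min(7, 6, 5) = 5
start (P1): max(8, 5) = 8

8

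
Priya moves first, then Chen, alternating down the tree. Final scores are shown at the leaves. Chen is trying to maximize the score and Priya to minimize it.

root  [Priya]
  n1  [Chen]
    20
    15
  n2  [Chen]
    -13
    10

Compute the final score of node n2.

10

n2 (Chen): max(-13, 10) = 10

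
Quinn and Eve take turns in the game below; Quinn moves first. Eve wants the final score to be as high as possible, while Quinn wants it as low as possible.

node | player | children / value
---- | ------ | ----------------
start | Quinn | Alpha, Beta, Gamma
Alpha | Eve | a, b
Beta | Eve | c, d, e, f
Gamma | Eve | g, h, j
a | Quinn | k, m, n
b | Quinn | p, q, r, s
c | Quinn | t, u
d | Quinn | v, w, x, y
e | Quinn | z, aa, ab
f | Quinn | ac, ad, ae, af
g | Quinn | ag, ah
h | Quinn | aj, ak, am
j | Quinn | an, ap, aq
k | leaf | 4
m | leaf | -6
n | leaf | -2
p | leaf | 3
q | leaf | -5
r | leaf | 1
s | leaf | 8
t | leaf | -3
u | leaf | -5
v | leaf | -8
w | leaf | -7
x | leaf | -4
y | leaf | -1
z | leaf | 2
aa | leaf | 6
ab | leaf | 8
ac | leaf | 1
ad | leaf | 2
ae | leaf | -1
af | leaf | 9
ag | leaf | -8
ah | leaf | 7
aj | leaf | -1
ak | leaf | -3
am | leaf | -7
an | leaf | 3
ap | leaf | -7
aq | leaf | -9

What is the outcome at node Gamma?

-7

g (Quinn): min(-8, 7) = -8
h (Quinn): min(-1, -3, -7) = -7
j (Quinn): min(3, -7, -9) = -9
Gamma (Eve): max(-8, -7, -9) = -7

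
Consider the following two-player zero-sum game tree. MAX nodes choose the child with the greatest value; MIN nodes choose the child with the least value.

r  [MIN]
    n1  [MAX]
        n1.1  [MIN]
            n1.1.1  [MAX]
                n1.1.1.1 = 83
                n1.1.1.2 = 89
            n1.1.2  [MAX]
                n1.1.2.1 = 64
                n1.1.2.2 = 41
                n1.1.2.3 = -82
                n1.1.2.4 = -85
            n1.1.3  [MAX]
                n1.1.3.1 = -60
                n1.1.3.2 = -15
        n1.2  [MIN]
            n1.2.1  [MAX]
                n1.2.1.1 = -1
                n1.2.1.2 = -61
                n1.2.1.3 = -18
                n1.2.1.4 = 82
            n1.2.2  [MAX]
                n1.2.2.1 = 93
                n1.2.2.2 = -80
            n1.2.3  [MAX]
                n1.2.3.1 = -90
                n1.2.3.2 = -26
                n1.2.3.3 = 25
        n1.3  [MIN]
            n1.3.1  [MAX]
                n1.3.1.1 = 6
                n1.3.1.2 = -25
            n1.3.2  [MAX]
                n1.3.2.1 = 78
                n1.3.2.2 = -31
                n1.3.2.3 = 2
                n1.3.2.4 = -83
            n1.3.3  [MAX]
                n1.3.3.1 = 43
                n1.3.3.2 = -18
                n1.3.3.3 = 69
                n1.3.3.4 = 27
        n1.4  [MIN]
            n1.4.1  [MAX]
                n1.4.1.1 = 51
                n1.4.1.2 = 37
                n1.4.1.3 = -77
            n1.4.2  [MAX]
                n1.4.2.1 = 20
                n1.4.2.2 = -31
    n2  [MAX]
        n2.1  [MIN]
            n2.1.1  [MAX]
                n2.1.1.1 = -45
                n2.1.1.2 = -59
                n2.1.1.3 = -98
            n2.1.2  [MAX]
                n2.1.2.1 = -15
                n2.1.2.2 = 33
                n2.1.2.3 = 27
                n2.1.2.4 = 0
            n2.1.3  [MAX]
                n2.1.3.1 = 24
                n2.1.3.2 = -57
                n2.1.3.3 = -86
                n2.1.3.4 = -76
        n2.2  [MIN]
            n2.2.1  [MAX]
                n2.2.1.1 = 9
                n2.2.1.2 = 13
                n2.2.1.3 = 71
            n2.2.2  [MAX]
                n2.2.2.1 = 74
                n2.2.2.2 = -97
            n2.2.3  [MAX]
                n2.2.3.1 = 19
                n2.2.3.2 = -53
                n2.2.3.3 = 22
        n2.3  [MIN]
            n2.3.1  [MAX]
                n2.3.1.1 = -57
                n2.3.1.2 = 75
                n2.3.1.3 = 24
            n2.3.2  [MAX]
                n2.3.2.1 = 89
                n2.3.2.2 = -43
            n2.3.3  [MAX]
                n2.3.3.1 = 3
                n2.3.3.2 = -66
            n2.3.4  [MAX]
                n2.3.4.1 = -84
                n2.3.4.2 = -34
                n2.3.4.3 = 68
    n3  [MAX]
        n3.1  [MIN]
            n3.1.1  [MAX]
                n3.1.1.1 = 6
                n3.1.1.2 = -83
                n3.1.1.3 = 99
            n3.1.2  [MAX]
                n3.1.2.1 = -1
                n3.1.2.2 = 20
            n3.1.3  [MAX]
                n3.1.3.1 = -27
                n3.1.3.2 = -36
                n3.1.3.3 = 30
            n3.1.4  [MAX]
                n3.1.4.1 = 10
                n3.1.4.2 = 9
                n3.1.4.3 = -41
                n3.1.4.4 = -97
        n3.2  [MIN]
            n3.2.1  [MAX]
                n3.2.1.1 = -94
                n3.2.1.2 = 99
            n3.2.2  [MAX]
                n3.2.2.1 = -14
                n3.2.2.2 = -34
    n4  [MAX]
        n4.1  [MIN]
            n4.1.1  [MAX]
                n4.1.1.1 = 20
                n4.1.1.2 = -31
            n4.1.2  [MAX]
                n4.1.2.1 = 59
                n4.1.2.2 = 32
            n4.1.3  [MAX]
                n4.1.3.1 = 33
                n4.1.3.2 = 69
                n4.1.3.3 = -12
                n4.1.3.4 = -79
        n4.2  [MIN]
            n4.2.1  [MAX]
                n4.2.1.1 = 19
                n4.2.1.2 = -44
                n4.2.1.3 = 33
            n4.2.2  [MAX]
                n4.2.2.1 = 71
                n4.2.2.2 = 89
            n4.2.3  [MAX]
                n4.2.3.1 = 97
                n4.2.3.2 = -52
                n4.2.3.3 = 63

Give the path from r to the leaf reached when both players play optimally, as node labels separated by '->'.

r -> n3 -> n3.1 -> n3.1.4 -> n3.1.4.1

n1.1.1 (MAX): max(83, 89) = 89
n1.1.2 (MAX): max(64, 41, -82, -85) = 64
n1.1.3 (MAX): max(-60, -15) = -15
n1.1 (MIN): min(89, 64, -15) = -15
n1.2.1 (MAX): max(-1, -61, -18, 82) = 82
n1.2.2 (MAX): max(93, -80) = 93
n1.2.3 (MAX): max(-90, -26, 25) = 25
n1.2 (MIN): min(82, 93, 25) = 25
n1.3.1 (MAX): max(6, -25) = 6
n1.3.2 (MAX): max(78, -31, 2, -83) = 78
n1.3.3 (MAX): max(43, -18, 69, 27) = 69
n1.3 (MIN): min(6, 78, 69) = 6
n1.4.1 (MAX): max(51, 37, -77) = 51
n1.4.2 (MAX): max(20, -31) = 20
n1.4 (MIN): min(51, 20) = 20
n1 (MAX): max(-15, 25, 6, 20) = 25
n2.1.1 (MAX): max(-45, -59, -98) = -45
n2.1.2 (MAX): max(-15, 33, 27, 0) = 33
n2.1.3 (MAX): max(24, -57, -86, -76) = 24
n2.1 (MIN): min(-45, 33, 24) = -45
n2.2.1 (MAX): max(9, 13, 71) = 71
n2.2.2 (MAX): max(74, -97) = 74
n2.2.3 (MAX): max(19, -53, 22) = 22
n2.2 (MIN): min(71, 74, 22) = 22
n2.3.1 (MAX): max(-57, 75, 24) = 75
n2.3.2 (MAX): max(89, -43) = 89
n2.3.3 (MAX): max(3, -66) = 3
n2.3.4 (MAX): max(-84, -34, 68) = 68
n2.3 (MIN): min(75, 89, 3, 68) = 3
n2 (MAX): max(-45, 22, 3) = 22
n3.1.1 (MAX): max(6, -83, 99) = 99
n3.1.2 (MAX): max(-1, 20) = 20
n3.1.3 (MAX): max(-27, -36, 30) = 30
n3.1.4 (MAX): max(10, 9, -41, -97) = 10
n3.1 (MIN): min(99, 20, 30, 10) = 10
n3.2.1 (MAX): max(-94, 99) = 99
n3.2.2 (MAX): max(-14, -34) = -14
n3.2 (MIN): min(99, -14) = -14
n3 (MAX): max(10, -14) = 10
n4.1.1 (MAX): max(20, -31) = 20
n4.1.2 (MAX): max(59, 32) = 59
n4.1.3 (MAX): max(33, 69, -12, -79) = 69
n4.1 (MIN): min(20, 59, 69) = 20
n4.2.1 (MAX): max(19, -44, 33) = 33
n4.2.2 (MAX): max(71, 89) = 89
n4.2.3 (MAX): max(97, -52, 63) = 97
n4.2 (MIN): min(33, 89, 97) = 33
n4 (MAX): max(20, 33) = 33
r (MIN): min(25, 22, 10, 33) = 10
At r, MIN picks n3 (lowest: 10).
At n3, MAX picks n3.1 (highest: 10).
At n3.1, MIN picks n3.1.4 (lowest: 10).
At n3.1.4, MAX picks n3.1.4.1 (highest: 10).
Terminal value 10.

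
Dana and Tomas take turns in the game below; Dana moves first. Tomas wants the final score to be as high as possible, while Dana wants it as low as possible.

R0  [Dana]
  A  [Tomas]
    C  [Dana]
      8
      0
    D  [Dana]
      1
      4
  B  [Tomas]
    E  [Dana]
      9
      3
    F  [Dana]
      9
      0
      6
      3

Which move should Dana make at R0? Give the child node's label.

C (Dana): min(8, 0) = 0
D (Dana): min(1, 4) = 1
A (Tomas): max(0, 1) = 1
E (Dana): min(9, 3) = 3
F (Dana): min(9, 0, 6, 3) = 0
B (Tomas): max(3, 0) = 3
R0 (Dana): min(1, 3) = 1
Dana at R0 wants the lowest of {A=1, B=3}, so chooses A.

A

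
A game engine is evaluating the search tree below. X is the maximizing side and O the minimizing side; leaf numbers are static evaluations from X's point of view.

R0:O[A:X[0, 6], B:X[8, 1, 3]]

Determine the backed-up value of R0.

6

A (X): max(0, 6) = 6
B (X): max(8, 1, 3) = 8
R0 (O): min(6, 8) = 6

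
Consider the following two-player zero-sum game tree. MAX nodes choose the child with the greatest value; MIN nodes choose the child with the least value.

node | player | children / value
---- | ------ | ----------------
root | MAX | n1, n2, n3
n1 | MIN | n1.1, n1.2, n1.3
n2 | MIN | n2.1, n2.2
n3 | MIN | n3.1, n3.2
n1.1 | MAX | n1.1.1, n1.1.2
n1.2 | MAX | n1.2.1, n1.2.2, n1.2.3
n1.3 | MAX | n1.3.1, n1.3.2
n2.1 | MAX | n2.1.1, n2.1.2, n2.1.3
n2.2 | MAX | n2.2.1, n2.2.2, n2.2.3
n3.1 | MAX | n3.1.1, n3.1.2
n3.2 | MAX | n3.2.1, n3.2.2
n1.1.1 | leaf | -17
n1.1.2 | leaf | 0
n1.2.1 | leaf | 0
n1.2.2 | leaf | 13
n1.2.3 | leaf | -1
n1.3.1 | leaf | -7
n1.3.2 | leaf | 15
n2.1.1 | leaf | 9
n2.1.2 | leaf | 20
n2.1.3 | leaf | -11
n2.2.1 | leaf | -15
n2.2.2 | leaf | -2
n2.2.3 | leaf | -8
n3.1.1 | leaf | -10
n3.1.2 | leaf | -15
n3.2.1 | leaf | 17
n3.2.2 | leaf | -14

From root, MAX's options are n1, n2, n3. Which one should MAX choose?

n1

n1.1 (MAX): max(-17, 0) = 0
n1.2 (MAX): max(0, 13, -1) = 13
n1.3 (MAX): max(-7, 15) = 15
n1 (MIN): min(0, 13, 15) = 0
n2.1 (MAX): max(9, 20, -11) = 20
n2.2 (MAX): max(-15, -2, -8) = -2
n2 (MIN): min(20, -2) = -2
n3.1 (MAX): max(-10, -15) = -10
n3.2 (MAX): max(17, -14) = 17
n3 (MIN): min(-10, 17) = -10
root (MAX): max(0, -2, -10) = 0
MAX at root wants the highest of {n1=0, n2=-2, n3=-10}, so chooses n1.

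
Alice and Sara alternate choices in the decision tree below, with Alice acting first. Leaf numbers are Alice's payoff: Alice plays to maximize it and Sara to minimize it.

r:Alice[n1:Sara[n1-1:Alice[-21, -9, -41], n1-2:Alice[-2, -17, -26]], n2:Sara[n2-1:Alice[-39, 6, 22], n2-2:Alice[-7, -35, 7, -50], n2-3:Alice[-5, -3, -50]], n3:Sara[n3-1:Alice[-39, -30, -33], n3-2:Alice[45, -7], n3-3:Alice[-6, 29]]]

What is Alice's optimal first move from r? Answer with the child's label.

n2

n1-1 (Alice): max(-21, -9, -41) = -9
n1-2 (Alice): max(-2, -17, -26) = -2
n1 (Sara): min(-9, -2) = -9
n2-1 (Alice): max(-39, 6, 22) = 22
n2-2 (Alice): max(-7, -35, 7, -50) = 7
n2-3 (Alice): max(-5, -3, -50) = -3
n2 (Sara): min(22, 7, -3) = -3
n3-1 (Alice): max(-39, -30, -33) = -30
n3-2 (Alice): max(45, -7) = 45
n3-3 (Alice): max(-6, 29) = 29
n3 (Sara): min(-30, 45, 29) = -30
r (Alice): max(-9, -3, -30) = -3
Alice at r wants the highest of {n1=-9, n2=-3, n3=-30}, so chooses n2.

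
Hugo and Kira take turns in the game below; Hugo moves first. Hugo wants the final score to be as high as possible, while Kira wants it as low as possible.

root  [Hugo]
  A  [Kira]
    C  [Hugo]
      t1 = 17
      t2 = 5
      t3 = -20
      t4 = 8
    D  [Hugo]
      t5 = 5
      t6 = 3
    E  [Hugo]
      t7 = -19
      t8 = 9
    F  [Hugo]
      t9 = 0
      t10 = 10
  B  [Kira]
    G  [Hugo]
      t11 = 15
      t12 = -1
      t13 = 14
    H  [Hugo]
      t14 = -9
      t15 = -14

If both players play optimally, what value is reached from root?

C (Hugo): max(17, 5, -20, 8) = 17
D (Hugo): max(5, 3) = 5
E (Hugo): max(-19, 9) = 9
F (Hugo): max(0, 10) = 10
A (Kira): min(17, 5, 9, 10) = 5
G (Hugo): max(15, -1, 14) = 15
H (Hugo): max(-9, -14) = -9
B (Kira): min(15, -9) = -9
root (Hugo): max(5, -9) = 5

5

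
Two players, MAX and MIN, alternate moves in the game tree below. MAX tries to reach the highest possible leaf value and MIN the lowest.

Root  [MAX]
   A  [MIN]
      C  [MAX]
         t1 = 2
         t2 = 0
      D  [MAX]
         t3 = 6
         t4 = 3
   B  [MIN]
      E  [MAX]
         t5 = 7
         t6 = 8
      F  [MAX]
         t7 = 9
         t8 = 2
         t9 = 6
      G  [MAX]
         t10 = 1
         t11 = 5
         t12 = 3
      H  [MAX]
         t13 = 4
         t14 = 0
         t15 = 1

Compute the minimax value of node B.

4

E (MAX): max(7, 8) = 8
F (MAX): max(9, 2, 6) = 9
G (MAX): max(1, 5, 3) = 5
H (MAX): max(4, 0, 1) = 4
B (MIN): min(8, 9, 5, 4) = 4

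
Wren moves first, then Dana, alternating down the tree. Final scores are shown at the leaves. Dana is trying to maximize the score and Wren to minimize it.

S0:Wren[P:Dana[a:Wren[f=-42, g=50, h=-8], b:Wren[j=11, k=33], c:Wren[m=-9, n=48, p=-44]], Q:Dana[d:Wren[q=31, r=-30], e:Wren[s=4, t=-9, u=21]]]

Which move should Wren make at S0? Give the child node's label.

Q

a (Wren): min(-42, 50, -8) = -42
b (Wren): min(11, 33) = 11
c (Wren): min(-9, 48, -44) = -44
P (Dana): max(-42, 11, -44) = 11
d (Wren): min(31, -30) = -30
e (Wren): min(4, -9, 21) = -9
Q (Dana): max(-30, -9) = -9
S0 (Wren): min(11, -9) = -9
Wren at S0 wants the lowest of {P=11, Q=-9}, so chooses Q.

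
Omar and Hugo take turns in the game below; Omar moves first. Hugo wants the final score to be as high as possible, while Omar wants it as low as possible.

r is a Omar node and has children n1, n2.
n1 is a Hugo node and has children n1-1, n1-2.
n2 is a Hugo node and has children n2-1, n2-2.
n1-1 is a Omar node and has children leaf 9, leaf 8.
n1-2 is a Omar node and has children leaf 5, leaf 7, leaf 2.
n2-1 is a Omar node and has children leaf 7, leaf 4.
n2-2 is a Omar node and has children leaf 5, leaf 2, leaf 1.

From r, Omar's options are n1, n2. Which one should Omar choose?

n1-1 (Omar): min(9, 8) = 8
n1-2 (Omar): min(5, 7, 2) = 2
n1 (Hugo): max(8, 2) = 8
n2-1 (Omar): min(7, 4) = 4
n2-2 (Omar): min(5, 2, 1) = 1
n2 (Hugo): max(4, 1) = 4
r (Omar): min(8, 4) = 4
Omar at r wants the lowest of {n1=8, n2=4}, so chooses n2.

n2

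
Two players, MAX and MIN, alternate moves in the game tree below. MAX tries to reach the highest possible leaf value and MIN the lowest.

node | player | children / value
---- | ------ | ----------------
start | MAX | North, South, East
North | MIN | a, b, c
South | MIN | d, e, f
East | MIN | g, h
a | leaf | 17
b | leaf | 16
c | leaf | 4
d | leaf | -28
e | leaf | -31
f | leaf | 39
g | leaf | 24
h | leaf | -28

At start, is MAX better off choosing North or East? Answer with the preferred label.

North

North (MIN): min(17, 16, 4) = 4
East (MIN): min(24, -28) = -28
MAX prefers the higher value; North=4, East=-28. North is better since 4 > -28.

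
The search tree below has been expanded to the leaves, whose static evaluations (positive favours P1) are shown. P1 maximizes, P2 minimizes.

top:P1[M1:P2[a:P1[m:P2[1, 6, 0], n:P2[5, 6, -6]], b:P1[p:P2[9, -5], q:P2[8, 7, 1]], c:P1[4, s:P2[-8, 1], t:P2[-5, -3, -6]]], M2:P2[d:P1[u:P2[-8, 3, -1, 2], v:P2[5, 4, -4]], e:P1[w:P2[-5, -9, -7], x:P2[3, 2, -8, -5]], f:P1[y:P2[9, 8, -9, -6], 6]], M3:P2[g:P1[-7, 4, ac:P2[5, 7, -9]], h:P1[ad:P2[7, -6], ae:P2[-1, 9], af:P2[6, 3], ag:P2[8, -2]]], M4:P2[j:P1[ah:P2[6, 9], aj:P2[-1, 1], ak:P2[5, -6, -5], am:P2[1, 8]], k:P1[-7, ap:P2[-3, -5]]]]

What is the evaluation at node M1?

m (P2): min(1, 6, 0) = 0
n (P2): min(5, 6, -6) = -6
a (P1): max(0, -6) = 0
p (P2): min(9, -5) = -5
q (P2): min(8, 7, 1) = 1
b (P1): max(-5, 1) = 1
s (P2): min(-8, 1) = -8
t (P2): min(-5, -3, -6) = -6
c (P1): max(4, -8, -6) = 4
M1 (P2): min(0, 1, 4) = 0

0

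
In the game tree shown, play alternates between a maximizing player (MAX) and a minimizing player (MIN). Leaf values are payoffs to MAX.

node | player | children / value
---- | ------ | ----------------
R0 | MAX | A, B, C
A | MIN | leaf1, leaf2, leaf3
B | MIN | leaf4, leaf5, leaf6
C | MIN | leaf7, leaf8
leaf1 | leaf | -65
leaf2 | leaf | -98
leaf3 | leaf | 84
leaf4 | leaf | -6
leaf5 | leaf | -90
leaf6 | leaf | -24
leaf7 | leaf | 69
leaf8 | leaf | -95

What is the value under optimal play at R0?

A (MIN): min(-65, -98, 84) = -98
B (MIN): min(-6, -90, -24) = -90
C (MIN): min(69, -95) = -95
R0 (MAX): max(-98, -90, -95) = -90

-90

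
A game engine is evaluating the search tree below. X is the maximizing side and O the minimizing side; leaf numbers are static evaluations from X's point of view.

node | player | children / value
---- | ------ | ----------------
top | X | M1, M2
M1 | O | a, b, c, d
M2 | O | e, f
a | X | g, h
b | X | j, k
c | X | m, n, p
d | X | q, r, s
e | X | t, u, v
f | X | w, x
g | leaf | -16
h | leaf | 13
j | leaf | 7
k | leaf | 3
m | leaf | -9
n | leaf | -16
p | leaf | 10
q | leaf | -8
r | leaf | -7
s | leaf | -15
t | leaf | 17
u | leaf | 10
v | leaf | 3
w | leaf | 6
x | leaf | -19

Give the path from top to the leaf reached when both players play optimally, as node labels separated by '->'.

a (X): max(-16, 13) = 13
b (X): max(7, 3) = 7
c (X): max(-9, -16, 10) = 10
d (X): max(-8, -7, -15) = -7
M1 (O): min(13, 7, 10, -7) = -7
e (X): max(17, 10, 3) = 17
f (X): max(6, -19) = 6
M2 (O): min(17, 6) = 6
top (X): max(-7, 6) = 6
At top, X picks M2 (highest: 6).
At M2, O picks f (lowest: 6).
At f, X picks w (highest: 6).
Terminal value 6.

top -> M2 -> f -> w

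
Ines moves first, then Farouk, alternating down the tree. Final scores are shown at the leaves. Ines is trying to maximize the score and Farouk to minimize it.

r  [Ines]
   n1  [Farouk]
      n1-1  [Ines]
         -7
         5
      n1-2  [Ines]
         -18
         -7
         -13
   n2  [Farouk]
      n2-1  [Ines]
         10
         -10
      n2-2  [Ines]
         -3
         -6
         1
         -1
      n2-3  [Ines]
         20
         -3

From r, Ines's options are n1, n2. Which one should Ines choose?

n2

n1-1 (Ines): max(-7, 5) = 5
n1-2 (Ines): max(-18, -7, -13) = -7
n1 (Farouk): min(5, -7) = -7
n2-1 (Ines): max(10, -10) = 10
n2-2 (Ines): max(-3, -6, 1, -1) = 1
n2-3 (Ines): max(20, -3) = 20
n2 (Farouk): min(10, 1, 20) = 1
r (Ines): max(-7, 1) = 1
Ines at r wants the highest of {n1=-7, n2=1}, so chooses n2.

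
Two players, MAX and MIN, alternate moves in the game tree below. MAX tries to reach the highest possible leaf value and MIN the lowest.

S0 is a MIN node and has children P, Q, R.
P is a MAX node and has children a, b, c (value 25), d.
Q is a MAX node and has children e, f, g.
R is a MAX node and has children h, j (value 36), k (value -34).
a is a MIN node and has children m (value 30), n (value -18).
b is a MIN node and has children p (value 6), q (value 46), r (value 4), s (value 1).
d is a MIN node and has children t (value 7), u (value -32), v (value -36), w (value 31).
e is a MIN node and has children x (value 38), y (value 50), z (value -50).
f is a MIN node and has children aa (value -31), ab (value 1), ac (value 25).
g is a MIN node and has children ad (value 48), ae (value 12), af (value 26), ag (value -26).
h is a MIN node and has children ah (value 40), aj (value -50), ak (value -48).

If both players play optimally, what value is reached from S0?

-26

a (MIN): min(30, -18) = -18
b (MIN): min(6, 46, 4, 1) = 1
d (MIN): min(7, -32, -36, 31) = -36
P (MAX): max(-18, 1, 25, -36) = 25
e (MIN): min(38, 50, -50) = -50
f (MIN): min(-31, 1, 25) = -31
g (MIN): min(48, 12, 26, -26) = -26
Q (MAX): max(-50, -31, -26) = -26
h (MIN): min(40, -50, -48) = -50
R (MAX): max(-50, 36, -34) = 36
S0 (MIN): min(25, -26, 36) = -26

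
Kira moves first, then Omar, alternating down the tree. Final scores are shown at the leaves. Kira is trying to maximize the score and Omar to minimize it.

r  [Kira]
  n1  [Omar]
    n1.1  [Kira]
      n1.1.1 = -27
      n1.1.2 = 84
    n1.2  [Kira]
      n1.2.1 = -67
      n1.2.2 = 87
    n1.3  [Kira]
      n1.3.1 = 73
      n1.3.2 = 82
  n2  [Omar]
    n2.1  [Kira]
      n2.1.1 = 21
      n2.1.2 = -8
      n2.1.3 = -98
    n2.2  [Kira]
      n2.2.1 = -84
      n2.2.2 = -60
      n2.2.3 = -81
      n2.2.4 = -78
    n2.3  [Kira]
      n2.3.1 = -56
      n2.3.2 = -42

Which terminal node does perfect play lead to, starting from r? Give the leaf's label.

n1.1 (Kira): max(-27, 84) = 84
n1.2 (Kira): max(-67, 87) = 87
n1.3 (Kira): max(73, 82) = 82
n1 (Omar): min(84, 87, 82) = 82
n2.1 (Kira): max(21, -8, -98) = 21
n2.2 (Kira): max(-84, -60, -81, -78) = -60
n2.3 (Kira): max(-56, -42) = -42
n2 (Omar): min(21, -60, -42) = -60
r (Kira): max(82, -60) = 82
At r, Kira picks n1 (highest: 82).
At n1, Omar picks n1.3 (lowest: 82).
At n1.3, Kira picks n1.3.2 (highest: 82).
Terminal value 82.

n1.3.2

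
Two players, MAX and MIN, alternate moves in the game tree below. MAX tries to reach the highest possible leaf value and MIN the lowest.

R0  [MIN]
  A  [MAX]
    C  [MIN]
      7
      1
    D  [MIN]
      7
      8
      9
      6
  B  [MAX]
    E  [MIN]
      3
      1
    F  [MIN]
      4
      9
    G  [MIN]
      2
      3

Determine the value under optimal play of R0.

C (MIN): min(7, 1) = 1
D (MIN): min(7, 8, 9, 6) = 6
A (MAX): max(1, 6) = 6
E (MIN): min(3, 1) = 1
F (MIN): min(4, 9) = 4
G (MIN): min(2, 3) = 2
B (MAX): max(1, 4, 2) = 4
R0 (MIN): min(6, 4) = 4

4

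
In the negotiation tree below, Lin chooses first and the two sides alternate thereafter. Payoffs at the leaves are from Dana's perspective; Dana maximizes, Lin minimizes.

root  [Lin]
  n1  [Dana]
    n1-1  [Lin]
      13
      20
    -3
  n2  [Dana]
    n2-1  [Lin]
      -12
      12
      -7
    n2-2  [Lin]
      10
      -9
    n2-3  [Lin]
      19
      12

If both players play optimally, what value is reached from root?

n1-1 (Lin): min(13, 20) = 13
n1 (Dana): max(13, -3) = 13
n2-1 (Lin): min(-12, 12, -7) = -12
n2-2 (Lin): min(10, -9) = -9
n2-3 (Lin): min(19, 12) = 12
n2 (Dana): max(-12, -9, 12) = 12
root (Lin): min(13, 12) = 12

12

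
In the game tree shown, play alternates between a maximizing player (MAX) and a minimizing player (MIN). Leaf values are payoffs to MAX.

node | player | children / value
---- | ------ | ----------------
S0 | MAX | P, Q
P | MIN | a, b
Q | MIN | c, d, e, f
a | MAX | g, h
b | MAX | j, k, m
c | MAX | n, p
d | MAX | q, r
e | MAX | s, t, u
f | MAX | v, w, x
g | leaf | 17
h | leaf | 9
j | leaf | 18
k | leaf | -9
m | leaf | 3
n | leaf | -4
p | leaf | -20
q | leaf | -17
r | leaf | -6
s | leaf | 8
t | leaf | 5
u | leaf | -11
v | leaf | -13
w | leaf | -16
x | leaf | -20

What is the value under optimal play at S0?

a (MAX): max(17, 9) = 17
b (MAX): max(18, -9, 3) = 18
P (MIN): min(17, 18) = 17
c (MAX): max(-4, -20) = -4
d (MAX): max(-17, -6) = -6
e (MAX): max(8, 5, -11) = 8
f (MAX): max(-13, -16, -20) = -13
Q (MIN): min(-4, -6, 8, -13) = -13
S0 (MAX): max(17, -13) = 17

17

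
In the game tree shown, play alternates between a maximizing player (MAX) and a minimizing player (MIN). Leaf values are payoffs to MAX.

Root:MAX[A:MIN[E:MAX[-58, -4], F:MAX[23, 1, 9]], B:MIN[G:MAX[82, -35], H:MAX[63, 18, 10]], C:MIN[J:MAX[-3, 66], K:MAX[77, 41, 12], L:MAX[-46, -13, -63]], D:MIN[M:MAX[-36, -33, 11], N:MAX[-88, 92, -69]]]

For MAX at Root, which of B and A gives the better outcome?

B

G (MAX): max(82, -35) = 82
H (MAX): max(63, 18, 10) = 63
B (MIN): min(82, 63) = 63
E (MAX): max(-58, -4) = -4
F (MAX): max(23, 1, 9) = 23
A (MIN): min(-4, 23) = -4
MAX prefers the higher value; B=63, A=-4. B is better since 63 > -4.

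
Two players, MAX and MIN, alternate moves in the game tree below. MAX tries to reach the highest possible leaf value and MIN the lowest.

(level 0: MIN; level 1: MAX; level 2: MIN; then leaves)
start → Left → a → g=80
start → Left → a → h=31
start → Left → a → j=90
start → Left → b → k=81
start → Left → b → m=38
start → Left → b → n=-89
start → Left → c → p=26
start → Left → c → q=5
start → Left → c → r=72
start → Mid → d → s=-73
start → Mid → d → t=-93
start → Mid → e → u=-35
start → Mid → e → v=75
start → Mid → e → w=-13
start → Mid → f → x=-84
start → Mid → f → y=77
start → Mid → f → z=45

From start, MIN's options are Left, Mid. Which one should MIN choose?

Mid

a (MIN): min(80, 31, 90) = 31
b (MIN): min(81, 38, -89) = -89
c (MIN): min(26, 5, 72) = 5
Left (MAX): max(31, -89, 5) = 31
d (MIN): min(-73, -93) = -93
e (MIN): min(-35, 75, -13) = -35
f (MIN): min(-84, 77, 45) = -84
Mid (MAX): max(-93, -35, -84) = -35
start (MIN): min(31, -35) = -35
MIN at start wants the lowest of {Left=31, Mid=-35}, so chooses Mid.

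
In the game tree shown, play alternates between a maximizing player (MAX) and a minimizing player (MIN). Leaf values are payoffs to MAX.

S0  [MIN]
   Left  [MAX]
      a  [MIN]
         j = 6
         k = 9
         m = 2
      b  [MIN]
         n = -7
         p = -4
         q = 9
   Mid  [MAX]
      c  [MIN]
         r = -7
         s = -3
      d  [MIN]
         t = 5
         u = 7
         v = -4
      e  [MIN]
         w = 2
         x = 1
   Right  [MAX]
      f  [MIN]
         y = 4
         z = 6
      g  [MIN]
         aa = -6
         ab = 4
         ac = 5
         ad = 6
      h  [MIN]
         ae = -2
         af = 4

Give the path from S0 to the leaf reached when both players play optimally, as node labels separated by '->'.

S0 -> Mid -> e -> x

a (MIN): min(6, 9, 2) = 2
b (MIN): min(-7, -4, 9) = -7
Left (MAX): max(2, -7) = 2
c (MIN): min(-7, -3) = -7
d (MIN): min(5, 7, -4) = -4
e (MIN): min(2, 1) = 1
Mid (MAX): max(-7, -4, 1) = 1
f (MIN): min(4, 6) = 4
g (MIN): min(-6, 4, 5, 6) = -6
h (MIN): min(-2, 4) = -2
Right (MAX): max(4, -6, -2) = 4
S0 (MIN): min(2, 1, 4) = 1
At S0, MIN picks Mid (lowest: 1).
At Mid, MAX picks e (highest: 1).
At e, MIN picks x (lowest: 1).
Terminal value 1.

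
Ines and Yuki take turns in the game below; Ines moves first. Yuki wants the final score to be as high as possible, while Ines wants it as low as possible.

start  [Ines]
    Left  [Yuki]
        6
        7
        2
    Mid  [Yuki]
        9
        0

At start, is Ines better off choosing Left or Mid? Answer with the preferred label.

Left (Yuki): max(6, 7, 2) = 7
Mid (Yuki): max(9, 0) = 9
Ines prefers the lower value; Left=7, Mid=9. Left is better since 7 < 9.

Left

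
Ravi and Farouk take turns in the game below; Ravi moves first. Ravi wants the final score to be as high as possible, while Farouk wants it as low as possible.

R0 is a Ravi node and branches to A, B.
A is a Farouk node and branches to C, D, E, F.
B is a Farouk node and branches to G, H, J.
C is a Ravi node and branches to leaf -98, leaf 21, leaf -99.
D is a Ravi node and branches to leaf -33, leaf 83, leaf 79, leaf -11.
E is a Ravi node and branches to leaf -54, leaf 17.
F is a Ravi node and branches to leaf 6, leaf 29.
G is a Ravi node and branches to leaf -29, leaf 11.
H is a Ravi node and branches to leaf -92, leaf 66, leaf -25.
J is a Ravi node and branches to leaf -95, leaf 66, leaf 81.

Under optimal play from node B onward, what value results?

11

G (Ravi): max(-29, 11) = 11
H (Ravi): max(-92, 66, -25) = 66
J (Ravi): max(-95, 66, 81) = 81
B (Farouk): min(11, 66, 81) = 11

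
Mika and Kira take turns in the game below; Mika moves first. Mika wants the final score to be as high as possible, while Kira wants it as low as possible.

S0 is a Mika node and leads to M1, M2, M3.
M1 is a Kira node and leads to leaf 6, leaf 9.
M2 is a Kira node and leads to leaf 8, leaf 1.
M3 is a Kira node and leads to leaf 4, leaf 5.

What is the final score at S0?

M1 (Kira): min(6, 9) = 6
M2 (Kira): min(8, 1) = 1
M3 (Kira): min(4, 5) = 4
S0 (Mika): max(6, 1, 4) = 6

6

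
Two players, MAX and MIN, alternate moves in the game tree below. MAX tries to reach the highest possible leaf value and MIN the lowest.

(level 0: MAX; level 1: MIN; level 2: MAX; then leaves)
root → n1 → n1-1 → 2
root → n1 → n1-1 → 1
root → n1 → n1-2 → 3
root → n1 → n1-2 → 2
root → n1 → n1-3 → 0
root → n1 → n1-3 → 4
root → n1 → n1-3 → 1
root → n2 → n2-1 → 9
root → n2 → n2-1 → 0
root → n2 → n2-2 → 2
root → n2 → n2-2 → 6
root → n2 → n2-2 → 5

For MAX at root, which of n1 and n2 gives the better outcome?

n2

n1-1 (MAX): max(2, 1) = 2
n1-2 (MAX): max(3, 2) = 3
n1-3 (MAX): max(0, 4, 1) = 4
n1 (MIN): min(2, 3, 4) = 2
n2-1 (MAX): max(9, 0) = 9
n2-2 (MAX): max(2, 6, 5) = 6
n2 (MIN): min(9, 6) = 6
MAX prefers the higher value; n1=2, n2=6. n2 is better since 6 > 2.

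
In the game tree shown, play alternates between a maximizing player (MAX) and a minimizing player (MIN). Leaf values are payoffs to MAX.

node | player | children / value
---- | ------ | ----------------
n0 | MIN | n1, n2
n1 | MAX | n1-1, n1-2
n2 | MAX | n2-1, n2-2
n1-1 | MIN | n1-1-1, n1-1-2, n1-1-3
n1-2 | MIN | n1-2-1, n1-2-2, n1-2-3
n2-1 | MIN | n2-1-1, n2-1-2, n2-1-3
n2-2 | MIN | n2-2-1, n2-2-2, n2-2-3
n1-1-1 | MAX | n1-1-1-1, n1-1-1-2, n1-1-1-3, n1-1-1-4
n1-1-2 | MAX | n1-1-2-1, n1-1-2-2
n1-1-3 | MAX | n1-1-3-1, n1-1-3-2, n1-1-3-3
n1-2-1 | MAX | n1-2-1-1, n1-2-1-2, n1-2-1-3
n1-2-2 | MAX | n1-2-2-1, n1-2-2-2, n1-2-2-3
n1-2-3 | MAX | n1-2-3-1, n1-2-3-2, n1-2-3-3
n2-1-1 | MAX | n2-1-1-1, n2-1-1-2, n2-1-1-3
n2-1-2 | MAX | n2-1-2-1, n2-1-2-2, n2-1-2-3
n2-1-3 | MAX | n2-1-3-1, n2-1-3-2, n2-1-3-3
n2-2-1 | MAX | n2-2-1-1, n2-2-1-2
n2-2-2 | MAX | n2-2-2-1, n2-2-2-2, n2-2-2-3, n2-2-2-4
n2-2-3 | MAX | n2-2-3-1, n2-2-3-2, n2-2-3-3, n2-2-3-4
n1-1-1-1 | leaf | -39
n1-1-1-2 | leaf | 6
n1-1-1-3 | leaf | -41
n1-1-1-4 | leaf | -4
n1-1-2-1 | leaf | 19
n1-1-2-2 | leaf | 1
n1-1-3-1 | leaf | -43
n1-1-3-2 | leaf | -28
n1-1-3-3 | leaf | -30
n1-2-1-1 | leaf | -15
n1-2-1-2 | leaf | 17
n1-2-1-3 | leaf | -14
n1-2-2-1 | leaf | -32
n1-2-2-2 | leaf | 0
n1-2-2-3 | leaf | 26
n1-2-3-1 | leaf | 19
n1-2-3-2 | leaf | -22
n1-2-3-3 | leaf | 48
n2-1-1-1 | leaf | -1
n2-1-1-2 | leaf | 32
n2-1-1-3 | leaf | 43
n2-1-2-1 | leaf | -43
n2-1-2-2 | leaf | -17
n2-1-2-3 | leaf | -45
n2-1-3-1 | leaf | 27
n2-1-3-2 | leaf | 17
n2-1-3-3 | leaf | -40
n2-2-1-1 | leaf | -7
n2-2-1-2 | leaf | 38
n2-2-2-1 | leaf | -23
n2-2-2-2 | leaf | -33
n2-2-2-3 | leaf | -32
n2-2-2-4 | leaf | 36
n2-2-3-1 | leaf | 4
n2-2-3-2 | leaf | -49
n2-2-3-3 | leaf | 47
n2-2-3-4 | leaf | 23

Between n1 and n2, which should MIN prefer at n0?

n1

n1-1-1 (MAX): max(-39, 6, -41, -4) = 6
n1-1-2 (MAX): max(19, 1) = 19
n1-1-3 (MAX): max(-43, -28, -30) = -28
n1-1 (MIN): min(6, 19, -28) = -28
n1-2-1 (MAX): max(-15, 17, -14) = 17
n1-2-2 (MAX): max(-32, 0, 26) = 26
n1-2-3 (MAX): max(19, -22, 48) = 48
n1-2 (MIN): min(17, 26, 48) = 17
n1 (MAX): max(-28, 17) = 17
n2-1-1 (MAX): max(-1, 32, 43) = 43
n2-1-2 (MAX): max(-43, -17, -45) = -17
n2-1-3 (MAX): max(27, 17, -40) = 27
n2-1 (MIN): min(43, -17, 27) = -17
n2-2-1 (MAX): max(-7, 38) = 38
n2-2-2 (MAX): max(-23, -33, -32, 36) = 36
n2-2-3 (MAX): max(4, -49, 47, 23) = 47
n2-2 (MIN): min(38, 36, 47) = 36
n2 (MAX): max(-17, 36) = 36
MIN prefers the lower value; n1=17, n2=36. n1 is better since 17 < 36.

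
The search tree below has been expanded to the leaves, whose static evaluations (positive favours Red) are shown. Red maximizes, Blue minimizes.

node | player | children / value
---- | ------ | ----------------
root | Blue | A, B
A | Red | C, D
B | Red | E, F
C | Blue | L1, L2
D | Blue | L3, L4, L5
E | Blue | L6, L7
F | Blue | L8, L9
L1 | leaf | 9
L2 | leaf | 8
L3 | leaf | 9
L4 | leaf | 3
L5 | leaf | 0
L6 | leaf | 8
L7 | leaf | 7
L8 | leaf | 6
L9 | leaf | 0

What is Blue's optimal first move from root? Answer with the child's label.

B

C (Blue): min(9, 8) = 8
D (Blue): min(9, 3, 0) = 0
A (Red): max(8, 0) = 8
E (Blue): min(8, 7) = 7
F (Blue): min(6, 0) = 0
B (Red): max(7, 0) = 7
root (Blue): min(8, 7) = 7
Blue at root wants the lowest of {A=8, B=7}, so chooses B.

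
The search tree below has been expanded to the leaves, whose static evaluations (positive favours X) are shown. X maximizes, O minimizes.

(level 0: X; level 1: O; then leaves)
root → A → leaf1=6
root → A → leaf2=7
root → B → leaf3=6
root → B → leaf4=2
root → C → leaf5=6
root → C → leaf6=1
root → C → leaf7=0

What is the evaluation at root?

6

A (O): min(6, 7) = 6
B (O): min(6, 2) = 2
C (O): min(6, 1, 0) = 0
root (X): max(6, 2, 0) = 6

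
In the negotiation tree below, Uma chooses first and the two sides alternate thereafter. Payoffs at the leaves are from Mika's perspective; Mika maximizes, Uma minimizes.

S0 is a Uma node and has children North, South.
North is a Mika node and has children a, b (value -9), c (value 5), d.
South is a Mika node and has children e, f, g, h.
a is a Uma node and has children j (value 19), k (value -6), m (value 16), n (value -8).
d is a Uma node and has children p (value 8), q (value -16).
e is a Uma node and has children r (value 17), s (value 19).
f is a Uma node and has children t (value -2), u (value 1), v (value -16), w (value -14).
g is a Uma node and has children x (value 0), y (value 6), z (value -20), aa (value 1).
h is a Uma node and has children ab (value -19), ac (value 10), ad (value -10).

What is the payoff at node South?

e (Uma): min(17, 19) = 17
f (Uma): min(-2, 1, -16, -14) = -16
g (Uma): min(0, 6, -20, 1) = -20
h (Uma): min(-19, 10, -10) = -19
South (Mika): max(17, -16, -20, -19) = 17

17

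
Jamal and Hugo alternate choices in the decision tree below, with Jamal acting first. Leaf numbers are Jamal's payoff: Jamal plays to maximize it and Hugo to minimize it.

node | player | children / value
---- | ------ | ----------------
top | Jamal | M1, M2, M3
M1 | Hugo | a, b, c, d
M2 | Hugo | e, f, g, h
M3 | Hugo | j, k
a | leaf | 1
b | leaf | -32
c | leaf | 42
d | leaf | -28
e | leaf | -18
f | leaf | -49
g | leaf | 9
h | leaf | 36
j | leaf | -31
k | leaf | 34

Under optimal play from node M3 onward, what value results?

-31

M3 (Hugo): min(-31, 34) = -31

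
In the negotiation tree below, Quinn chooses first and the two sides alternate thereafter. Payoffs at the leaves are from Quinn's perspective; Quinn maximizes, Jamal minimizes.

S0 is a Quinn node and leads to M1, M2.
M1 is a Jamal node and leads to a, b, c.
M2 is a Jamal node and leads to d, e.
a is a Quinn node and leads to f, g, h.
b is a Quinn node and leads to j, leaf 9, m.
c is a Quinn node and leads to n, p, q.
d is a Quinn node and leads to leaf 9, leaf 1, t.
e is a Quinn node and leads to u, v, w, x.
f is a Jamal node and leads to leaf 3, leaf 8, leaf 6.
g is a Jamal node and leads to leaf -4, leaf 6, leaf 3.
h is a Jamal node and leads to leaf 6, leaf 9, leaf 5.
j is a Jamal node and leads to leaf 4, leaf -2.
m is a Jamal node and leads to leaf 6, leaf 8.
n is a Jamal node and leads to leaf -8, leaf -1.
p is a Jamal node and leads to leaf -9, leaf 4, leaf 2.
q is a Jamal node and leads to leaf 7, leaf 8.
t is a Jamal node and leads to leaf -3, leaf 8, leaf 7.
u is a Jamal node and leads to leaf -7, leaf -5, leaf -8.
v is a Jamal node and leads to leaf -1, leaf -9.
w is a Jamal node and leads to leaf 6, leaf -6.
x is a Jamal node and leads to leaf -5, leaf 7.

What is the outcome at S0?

5

f (Jamal): min(3, 8, 6) = 3
g (Jamal): min(-4, 6, 3) = -4
h (Jamal): min(6, 9, 5) = 5
a (Quinn): max(3, -4, 5) = 5
j (Jamal): min(4, -2) = -2
m (Jamal): min(6, 8) = 6
b (Quinn): max(-2, 9, 6) = 9
n (Jamal): min(-8, -1) = -8
p (Jamal): min(-9, 4, 2) = -9
q (Jamal): min(7, 8) = 7
c (Quinn): max(-8, -9, 7) = 7
M1 (Jamal): min(5, 9, 7) = 5
t (Jamal): min(-3, 8, 7) = -3
d (Quinn): max(9, 1, -3) = 9
u (Jamal): min(-7, -5, -8) = -8
v (Jamal): min(-1, -9) = -9
w (Jamal): min(6, -6) = -6
x (Jamal): min(-5, 7) = -5
e (Quinn): max(-8, -9, -6, -5) = -5
M2 (Jamal): min(9, -5) = -5
S0 (Quinn): max(5, -5) = 5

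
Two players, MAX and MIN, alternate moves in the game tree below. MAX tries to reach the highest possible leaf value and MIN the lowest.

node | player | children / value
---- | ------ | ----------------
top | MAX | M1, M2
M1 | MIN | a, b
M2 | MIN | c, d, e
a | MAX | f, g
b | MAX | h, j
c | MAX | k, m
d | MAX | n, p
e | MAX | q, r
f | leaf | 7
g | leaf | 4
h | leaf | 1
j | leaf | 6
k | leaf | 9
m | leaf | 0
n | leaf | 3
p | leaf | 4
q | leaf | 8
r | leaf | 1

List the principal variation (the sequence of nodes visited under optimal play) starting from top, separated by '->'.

top -> M1 -> b -> j

a (MAX): max(7, 4) = 7
b (MAX): max(1, 6) = 6
M1 (MIN): min(7, 6) = 6
c (MAX): max(9, 0) = 9
d (MAX): max(3, 4) = 4
e (MAX): max(8, 1) = 8
M2 (MIN): min(9, 4, 8) = 4
top (MAX): max(6, 4) = 6
At top, MAX picks M1 (highest: 6).
At M1, MIN picks b (lowest: 6).
At b, MAX picks j (highest: 6).
Terminal value 6.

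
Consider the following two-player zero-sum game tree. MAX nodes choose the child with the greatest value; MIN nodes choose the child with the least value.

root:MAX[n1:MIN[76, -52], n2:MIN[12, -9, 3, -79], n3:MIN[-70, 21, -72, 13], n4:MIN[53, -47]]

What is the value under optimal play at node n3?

n3 (MIN): min(-70, 21, -72, 13) = -72

-72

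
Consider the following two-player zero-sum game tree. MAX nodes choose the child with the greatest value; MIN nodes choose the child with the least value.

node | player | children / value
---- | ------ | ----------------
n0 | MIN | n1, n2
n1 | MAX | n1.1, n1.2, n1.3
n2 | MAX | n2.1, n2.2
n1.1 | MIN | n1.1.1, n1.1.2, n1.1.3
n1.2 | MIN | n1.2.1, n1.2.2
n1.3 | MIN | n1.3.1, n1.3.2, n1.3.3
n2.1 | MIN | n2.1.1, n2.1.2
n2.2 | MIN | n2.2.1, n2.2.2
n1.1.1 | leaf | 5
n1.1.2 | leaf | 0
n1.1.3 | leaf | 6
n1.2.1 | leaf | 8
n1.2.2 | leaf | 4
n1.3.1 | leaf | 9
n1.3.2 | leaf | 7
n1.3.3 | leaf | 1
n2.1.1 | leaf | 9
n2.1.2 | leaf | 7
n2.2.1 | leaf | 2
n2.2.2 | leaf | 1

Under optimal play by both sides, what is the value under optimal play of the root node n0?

n1.1 (MIN): min(5, 0, 6) = 0
n1.2 (MIN): min(8, 4) = 4
n1.3 (MIN): min(9, 7, 1) = 1
n1 (MAX): max(0, 4, 1) = 4
n2.1 (MIN): min(9, 7) = 7
n2.2 (MIN): min(2, 1) = 1
n2 (MAX): max(7, 1) = 7
n0 (MIN): min(4, 7) = 4

4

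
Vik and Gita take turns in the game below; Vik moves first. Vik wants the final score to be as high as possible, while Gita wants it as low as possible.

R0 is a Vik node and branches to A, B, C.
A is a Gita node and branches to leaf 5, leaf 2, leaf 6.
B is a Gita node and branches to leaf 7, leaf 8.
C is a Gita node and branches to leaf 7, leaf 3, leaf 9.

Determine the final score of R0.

A (Gita): min(5, 2, 6) = 2
B (Gita): min(7, 8) = 7
C (Gita): min(7, 3, 9) = 3
R0 (Vik): max(2, 7, 3) = 7

7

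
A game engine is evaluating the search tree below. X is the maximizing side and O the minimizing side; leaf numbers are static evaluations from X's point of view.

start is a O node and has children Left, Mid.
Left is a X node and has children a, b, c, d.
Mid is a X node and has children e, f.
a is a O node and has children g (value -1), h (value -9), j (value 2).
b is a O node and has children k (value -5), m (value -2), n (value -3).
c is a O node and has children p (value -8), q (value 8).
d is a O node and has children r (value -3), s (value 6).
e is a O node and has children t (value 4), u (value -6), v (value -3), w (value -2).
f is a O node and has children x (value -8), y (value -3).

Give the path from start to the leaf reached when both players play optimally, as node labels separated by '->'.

a (O): min(-1, -9, 2) = -9
b (O): min(-5, -2, -3) = -5
c (O): min(-8, 8) = -8
d (O): min(-3, 6) = -3
Left (X): max(-9, -5, -8, -3) = -3
e (O): min(4, -6, -3, -2) = -6
f (O): min(-8, -3) = -8
Mid (X): max(-6, -8) = -6
start (O): min(-3, -6) = -6
At start, O picks Mid (lowest: -6).
At Mid, X picks e (highest: -6).
At e, O picks u (lowest: -6).
Terminal value -6.

start -> Mid -> e -> u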